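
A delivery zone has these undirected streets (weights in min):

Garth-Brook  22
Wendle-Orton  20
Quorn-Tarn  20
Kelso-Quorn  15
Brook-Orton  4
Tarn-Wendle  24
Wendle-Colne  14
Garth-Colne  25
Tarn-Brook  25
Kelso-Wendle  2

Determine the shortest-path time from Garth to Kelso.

Enumerating some paths:
Garth → Brook → Tarn → Wendle → Kelso: 22+25+24+2 = 73
Garth → Brook → Tarn → Quorn → Kelso: 22+25+20+15 = 82
Garth → Brook → Orton → Wendle → Kelso: 22+4+20+2 = 48
Garth → Colne → Wendle → Kelso: 25+14+2 = 41
The minimum is 41 min via Garth → Colne → Wendle → Kelso.

41 min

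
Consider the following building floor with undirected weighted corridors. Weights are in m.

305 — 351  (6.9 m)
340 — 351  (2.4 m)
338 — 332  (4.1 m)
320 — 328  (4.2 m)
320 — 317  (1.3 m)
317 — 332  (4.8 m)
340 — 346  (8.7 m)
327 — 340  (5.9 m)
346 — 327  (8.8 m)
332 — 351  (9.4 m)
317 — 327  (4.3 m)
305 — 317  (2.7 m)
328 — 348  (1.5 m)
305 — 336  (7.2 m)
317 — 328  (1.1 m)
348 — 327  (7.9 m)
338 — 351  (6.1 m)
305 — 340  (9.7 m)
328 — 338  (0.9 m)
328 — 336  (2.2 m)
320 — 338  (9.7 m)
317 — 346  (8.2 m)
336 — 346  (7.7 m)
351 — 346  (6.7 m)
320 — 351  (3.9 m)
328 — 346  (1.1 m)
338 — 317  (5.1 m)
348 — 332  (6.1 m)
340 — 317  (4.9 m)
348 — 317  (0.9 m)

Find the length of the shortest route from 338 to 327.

6.3 m

Candidate routes:
338 - 328 - 348 - 317 - 327: 0.9+1.5+0.9+4.3 = 7.6
338 - 328 - 317 - 327: 0.9+1.1+4.3 = 6.3
338 - 328 - 348 - 327: 0.9+1.5+7.9 = 10.3
338 - 317 - 327: 5.1+4.3 = 9.4
Cheapest is 338 - 328 - 317 - 327 at 6.3 m.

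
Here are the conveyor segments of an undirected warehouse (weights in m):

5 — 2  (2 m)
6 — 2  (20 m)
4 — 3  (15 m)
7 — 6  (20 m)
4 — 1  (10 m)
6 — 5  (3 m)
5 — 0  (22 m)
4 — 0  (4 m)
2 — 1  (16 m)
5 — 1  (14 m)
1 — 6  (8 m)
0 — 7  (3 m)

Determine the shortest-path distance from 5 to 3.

Shortest distances from 5:
5: 0
2: 2  (via 5)
6: 3  (via 5)
1: 11  (via 6)
4: 21  (via 1)
0: 22  (via 5)
7: 23  (via 6)
3: 36  (via 4)
Shortest route: 5–6–1–4–3 = 36 m.

36 m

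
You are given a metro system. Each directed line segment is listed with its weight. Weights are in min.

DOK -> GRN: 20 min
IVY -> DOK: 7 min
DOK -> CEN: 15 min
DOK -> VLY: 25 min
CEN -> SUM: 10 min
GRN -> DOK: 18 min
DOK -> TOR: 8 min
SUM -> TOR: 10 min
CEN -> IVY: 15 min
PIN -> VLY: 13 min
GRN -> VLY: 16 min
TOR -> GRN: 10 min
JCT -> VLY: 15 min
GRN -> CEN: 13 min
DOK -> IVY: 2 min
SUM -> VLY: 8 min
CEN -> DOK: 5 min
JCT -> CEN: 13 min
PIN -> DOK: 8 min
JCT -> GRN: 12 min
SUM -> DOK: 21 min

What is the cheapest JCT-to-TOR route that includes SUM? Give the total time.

Shortest JCT→SUM: JCT → CEN → SUM = 23
Best SUM to TOR: SUM → TOR costing 10
Total via SUM: 23 + 10 = 33 min.

33 min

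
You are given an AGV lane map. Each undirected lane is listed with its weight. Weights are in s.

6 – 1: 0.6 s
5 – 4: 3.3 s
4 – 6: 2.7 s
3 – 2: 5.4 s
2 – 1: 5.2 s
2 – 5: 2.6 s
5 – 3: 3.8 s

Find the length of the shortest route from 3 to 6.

9.8 s

Shortest distances from 3:
3: 0
5: 3.8  (via 3)
2: 5.4  (via 3)
4: 7.1  (via 5)
6: 9.8  (via 4)
Shortest route: 3–5–4–6 = 9.8 s.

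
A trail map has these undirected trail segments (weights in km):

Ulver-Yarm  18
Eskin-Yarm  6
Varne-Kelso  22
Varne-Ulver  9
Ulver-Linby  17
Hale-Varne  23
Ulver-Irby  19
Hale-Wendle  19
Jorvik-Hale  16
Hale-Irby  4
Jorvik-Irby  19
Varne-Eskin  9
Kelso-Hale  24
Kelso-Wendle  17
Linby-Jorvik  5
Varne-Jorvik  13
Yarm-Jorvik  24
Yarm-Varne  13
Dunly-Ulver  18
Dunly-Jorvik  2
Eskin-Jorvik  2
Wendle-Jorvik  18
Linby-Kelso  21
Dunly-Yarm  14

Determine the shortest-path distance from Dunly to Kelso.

28 km

Running Dijkstra from Dunly:
Dunly: 0
Jorvik: 2  (via Dunly)
Eskin: 4  (via Jorvik)
Linby: 7  (via Jorvik)
Yarm: 10  (via Eskin)
Varne: 13  (via Eskin)
Ulver: 18  (via Dunly)
Hale: 18  (via Jorvik)
Wendle: 20  (via Jorvik)
Irby: 21  (via Jorvik)
Kelso: 28  (via Linby)
Shortest route: Dunly → Jorvik → Linby → Kelso = 28 km.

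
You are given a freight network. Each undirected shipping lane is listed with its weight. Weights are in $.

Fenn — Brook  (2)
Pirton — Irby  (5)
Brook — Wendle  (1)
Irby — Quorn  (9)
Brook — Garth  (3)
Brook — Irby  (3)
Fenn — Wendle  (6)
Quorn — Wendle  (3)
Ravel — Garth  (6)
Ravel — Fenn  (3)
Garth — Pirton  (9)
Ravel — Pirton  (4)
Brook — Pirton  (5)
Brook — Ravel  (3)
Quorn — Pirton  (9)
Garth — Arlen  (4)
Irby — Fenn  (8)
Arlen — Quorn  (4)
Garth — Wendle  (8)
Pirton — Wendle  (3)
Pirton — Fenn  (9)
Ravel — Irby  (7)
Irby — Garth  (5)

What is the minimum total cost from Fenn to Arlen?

$9

Enumerating some paths:
Fenn → Brook → Garth → Arlen: 2+3+4 = 9
Fenn → Ravel → Garth → Arlen: 3+6+4 = 13
Fenn → Brook → Wendle → Quorn → Arlen: 2+1+3+4 = 10
Fenn → Ravel → Brook → Garth → Arlen: 3+3+3+4 = 13
Cheapest is Fenn → Brook → Garth → Arlen at $9.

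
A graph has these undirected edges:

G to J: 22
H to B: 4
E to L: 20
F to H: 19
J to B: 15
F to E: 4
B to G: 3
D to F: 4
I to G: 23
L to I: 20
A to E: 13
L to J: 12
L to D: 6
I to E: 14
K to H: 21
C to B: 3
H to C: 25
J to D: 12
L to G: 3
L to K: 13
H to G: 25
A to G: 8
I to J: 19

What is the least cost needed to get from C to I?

29

Enumerating some paths:
C - B - J - I: 3+15+19 = 37
C - B - G - L - J - I: 3+3+3+12+19 = 40
C - B - G - I: 3+3+23 = 29
C - B - G - L - D - F - E - I: 3+3+3+6+4+4+14 = 37
Cheapest is C - B - G - I at 29.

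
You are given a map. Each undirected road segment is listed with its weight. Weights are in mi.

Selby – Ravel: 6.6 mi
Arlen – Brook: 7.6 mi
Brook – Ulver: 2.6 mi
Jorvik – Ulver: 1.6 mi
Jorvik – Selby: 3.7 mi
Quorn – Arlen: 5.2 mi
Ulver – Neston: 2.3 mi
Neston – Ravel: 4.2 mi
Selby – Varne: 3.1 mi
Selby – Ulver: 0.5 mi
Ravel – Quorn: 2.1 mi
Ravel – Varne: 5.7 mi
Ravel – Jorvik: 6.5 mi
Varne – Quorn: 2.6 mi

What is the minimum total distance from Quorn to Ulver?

6.2 mi

Candidate routes:
Quorn–Varne–Selby–Ulver: 2.6+3.1+0.5 = 6.2
Quorn–Ravel–Selby–Ulver: 2.1+6.6+0.5 = 9.2
Quorn–Ravel–Neston–Ulver: 2.1+4.2+2.3 = 8.6
The minimum is 6.2 mi via Quorn–Varne–Selby–Ulver.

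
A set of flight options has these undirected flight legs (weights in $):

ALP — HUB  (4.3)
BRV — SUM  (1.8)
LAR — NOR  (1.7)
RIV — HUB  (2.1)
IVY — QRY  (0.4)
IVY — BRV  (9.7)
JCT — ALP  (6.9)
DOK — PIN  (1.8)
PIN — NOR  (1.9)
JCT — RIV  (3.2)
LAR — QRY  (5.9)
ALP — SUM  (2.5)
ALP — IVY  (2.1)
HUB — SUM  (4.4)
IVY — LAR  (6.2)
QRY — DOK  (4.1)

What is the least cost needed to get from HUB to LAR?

$12.6

Running Dijkstra from HUB:
HUB: 0
RIV: 2.1  (via HUB)
ALP: 4.3  (via HUB)
SUM: 4.4  (via HUB)
JCT: 5.3  (via RIV)
BRV: 6.2  (via SUM)
IVY: 6.4  (via ALP)
QRY: 6.8  (via IVY)
DOK: 10.9  (via QRY)
LAR: 12.6  (via IVY)
Shortest route: HUB–ALP–IVY–LAR = $12.6.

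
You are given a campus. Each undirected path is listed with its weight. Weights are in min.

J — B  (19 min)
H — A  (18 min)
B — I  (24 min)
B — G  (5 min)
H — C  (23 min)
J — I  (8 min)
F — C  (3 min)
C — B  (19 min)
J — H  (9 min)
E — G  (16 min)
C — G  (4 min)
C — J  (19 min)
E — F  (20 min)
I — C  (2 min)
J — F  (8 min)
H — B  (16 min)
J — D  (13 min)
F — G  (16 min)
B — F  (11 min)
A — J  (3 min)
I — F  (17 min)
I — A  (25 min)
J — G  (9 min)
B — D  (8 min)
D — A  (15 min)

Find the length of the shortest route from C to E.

Candidate routes:
C → F → E: 3+20 = 23
C → F → G → E: 3+16+16 = 35
C → F → B → G → E: 3+11+5+16 = 35
C → G → E: 4+16 = 20
The minimum is 20 min via C → G → E.

20 min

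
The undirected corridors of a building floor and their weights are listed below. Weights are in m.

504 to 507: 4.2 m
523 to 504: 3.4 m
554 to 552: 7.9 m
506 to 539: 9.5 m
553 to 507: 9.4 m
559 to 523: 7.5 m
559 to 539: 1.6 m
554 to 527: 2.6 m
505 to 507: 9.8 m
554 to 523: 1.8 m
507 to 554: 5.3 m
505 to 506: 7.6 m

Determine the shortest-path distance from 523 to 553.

Settle nodes by increasing distance from 523:
523: 0
554: 1.8  (via 523)
504: 3.4  (via 523)
527: 4.4  (via 554)
507: 7.1  (via 554)
559: 7.5  (via 523)
539: 9.1  (via 559)
552: 9.7  (via 554)
553: 16.5  (via 507)
Shortest route: 523 → 554 → 507 → 553 = 16.5 m.

16.5 m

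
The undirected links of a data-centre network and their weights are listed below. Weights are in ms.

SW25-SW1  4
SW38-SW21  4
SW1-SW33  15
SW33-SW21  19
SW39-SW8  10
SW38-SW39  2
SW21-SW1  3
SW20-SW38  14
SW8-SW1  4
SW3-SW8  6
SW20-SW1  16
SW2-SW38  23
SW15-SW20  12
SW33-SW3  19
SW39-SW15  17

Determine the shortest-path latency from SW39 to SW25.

13 ms

Settle nodes by increasing distance from SW39:
SW39: 0
SW38: 2  (via SW39)
SW21: 6  (via SW38)
SW1: 9  (via SW21)
SW8: 10  (via SW39)
SW25: 13  (via SW1)
Shortest route: SW39 → SW38 → SW21 → SW1 → SW25 = 13 ms.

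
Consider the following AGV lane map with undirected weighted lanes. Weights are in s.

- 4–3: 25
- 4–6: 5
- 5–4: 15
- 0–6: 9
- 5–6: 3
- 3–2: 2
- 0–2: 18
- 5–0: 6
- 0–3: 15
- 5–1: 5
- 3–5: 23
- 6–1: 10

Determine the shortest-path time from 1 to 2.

Candidate routes:
1 - 5 - 0 - 2: 5+6+18 = 29
1 - 5 - 0 - 3 - 2: 5+6+15+2 = 28
The minimum is 28 s via 1 - 5 - 0 - 3 - 2.

28 s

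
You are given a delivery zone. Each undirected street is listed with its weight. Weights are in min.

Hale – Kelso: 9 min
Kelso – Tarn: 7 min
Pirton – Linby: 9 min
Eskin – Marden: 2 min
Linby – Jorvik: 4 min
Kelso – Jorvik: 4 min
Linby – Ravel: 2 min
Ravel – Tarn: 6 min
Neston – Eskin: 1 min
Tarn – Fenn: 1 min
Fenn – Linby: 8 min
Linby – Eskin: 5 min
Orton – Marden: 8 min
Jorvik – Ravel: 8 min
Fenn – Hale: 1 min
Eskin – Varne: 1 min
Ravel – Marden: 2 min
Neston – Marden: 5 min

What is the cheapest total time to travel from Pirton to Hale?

Enumerating some paths:
Pirton → Linby → Jorvik → Kelso → Tarn → Fenn → Hale: 9+4+4+7+1+1 = 26
Pirton → Linby → Jorvik → Kelso → Hale: 9+4+4+9 = 26
Pirton → Linby → Ravel → Tarn → Fenn → Hale: 9+2+6+1+1 = 19
Pirton → Linby → Fenn → Hale: 9+8+1 = 18
Cheapest is Pirton → Linby → Fenn → Hale at 18 min.

18 min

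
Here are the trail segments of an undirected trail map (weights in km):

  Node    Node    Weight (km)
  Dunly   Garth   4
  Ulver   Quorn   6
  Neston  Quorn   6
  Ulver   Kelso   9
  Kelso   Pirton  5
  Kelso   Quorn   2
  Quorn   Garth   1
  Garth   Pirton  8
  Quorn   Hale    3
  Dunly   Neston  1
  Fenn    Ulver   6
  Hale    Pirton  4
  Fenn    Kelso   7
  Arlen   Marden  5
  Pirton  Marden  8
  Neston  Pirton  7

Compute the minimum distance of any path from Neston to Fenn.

Settle nodes by increasing distance from Neston:
Neston: 0
Dunly: 1  (via Neston)
Garth: 5  (via Dunly)
Quorn: 6  (via Neston)
Pirton: 7  (via Neston)
Kelso: 8  (via Quorn)
Hale: 9  (via Quorn)
Ulver: 12  (via Quorn)
Fenn: 15  (via Kelso)
Shortest route: Neston–Quorn–Kelso–Fenn = 15 km.

15 km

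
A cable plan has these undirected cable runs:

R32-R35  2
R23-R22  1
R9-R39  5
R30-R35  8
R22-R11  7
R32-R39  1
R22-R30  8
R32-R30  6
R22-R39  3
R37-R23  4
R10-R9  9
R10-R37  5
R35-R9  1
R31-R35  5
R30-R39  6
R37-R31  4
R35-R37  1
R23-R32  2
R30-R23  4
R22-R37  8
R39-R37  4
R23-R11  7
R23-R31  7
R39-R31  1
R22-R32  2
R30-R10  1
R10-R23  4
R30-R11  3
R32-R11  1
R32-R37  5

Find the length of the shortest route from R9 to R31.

5

Settle nodes by increasing distance from R9:
R9: 0
R35: 1  (via R9)
R37: 2  (via R35)
R32: 3  (via R35)
R11: 4  (via R32)
R39: 4  (via R32)
R31: 5  (via R39)
Shortest route: R9–R35–R32–R39–R31 = 5.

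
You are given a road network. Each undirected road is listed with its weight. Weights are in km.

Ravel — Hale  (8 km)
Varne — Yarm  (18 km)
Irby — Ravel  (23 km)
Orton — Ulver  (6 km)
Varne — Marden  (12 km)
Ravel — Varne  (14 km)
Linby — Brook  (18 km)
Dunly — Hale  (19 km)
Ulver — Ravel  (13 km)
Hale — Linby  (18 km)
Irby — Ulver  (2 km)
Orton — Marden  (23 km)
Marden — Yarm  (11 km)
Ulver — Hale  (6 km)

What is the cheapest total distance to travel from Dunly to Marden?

53 km

Compare a few routes:
Dunly → Hale → Ravel → Ulver → Orton → Marden: 19+8+13+6+23 = 69
Dunly → Hale → Ravel → Varne → Marden: 19+8+14+12 = 53
Dunly → Hale → Ulver → Orton → Marden: 19+6+6+23 = 54
Dunly → Hale → Ulver → Ravel → Varne → Marden: 19+6+13+14+12 = 64
Cheapest is Dunly → Hale → Ravel → Varne → Marden at 53 km.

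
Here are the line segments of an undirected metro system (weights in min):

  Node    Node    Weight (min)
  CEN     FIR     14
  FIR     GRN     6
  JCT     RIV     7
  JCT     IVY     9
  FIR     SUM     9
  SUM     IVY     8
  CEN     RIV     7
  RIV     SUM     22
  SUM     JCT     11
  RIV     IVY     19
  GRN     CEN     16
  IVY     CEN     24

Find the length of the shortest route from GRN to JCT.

26 min

Running Dijkstra from GRN:
GRN: 0
FIR: 6  (via GRN)
SUM: 15  (via FIR)
CEN: 16  (via GRN)
IVY: 23  (via SUM)
RIV: 23  (via CEN)
JCT: 26  (via SUM)
Shortest route: GRN–FIR–SUM–JCT = 26 min.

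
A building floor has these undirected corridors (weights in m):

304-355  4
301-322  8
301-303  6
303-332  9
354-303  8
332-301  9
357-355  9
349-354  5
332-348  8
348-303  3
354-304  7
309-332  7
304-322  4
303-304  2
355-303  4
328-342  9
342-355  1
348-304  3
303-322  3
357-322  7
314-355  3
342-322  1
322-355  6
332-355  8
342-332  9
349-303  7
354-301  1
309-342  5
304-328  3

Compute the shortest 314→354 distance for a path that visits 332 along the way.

21 m

Shortest 314→332: 314 → 355 → 332 = 11
Best 332 to 354: 332 → 301 → 354 costing 10
Total via 332: 11 + 10 = 21 m.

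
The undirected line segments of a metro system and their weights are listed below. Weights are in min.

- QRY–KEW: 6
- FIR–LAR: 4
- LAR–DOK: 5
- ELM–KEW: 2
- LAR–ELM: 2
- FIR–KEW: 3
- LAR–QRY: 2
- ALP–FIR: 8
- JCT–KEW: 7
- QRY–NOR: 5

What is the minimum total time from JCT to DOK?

Compare a few routes:
JCT–KEW–ELM–LAR–DOK: 7+2+2+5 = 16
JCT–KEW–FIR–LAR–DOK: 7+3+4+5 = 19
JCT–KEW–QRY–LAR–DOK: 7+6+2+5 = 20
The minimum is 16 min via JCT–KEW–ELM–LAR–DOK.

16 min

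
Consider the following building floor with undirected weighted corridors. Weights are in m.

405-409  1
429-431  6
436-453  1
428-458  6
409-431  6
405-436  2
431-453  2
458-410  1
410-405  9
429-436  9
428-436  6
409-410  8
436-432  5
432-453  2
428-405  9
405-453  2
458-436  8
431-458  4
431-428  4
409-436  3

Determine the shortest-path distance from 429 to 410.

Shortest distances from 429:
429: 0
431: 6  (via 429)
453: 8  (via 431)
436: 9  (via 429)
428: 10  (via 431)
458: 10  (via 431)
405: 10  (via 453)
432: 10  (via 453)
410: 11  (via 458)
Shortest route: 429–431–458–410 = 11 m.

11 m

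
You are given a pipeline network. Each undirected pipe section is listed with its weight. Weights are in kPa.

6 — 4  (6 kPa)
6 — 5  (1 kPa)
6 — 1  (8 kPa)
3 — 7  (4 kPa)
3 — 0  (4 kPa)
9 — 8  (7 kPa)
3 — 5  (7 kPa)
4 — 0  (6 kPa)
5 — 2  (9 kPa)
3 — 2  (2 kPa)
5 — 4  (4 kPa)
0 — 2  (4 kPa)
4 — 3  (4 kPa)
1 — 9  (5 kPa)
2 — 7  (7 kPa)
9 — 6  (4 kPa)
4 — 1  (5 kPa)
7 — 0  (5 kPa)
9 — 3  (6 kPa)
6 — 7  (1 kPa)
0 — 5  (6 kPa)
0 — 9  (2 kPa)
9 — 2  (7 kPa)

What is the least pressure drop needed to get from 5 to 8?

12 kPa

Candidate routes:
5–6–7–0–9–8: 1+1+5+2+7 = 16
5–6–7–3–0–9–8: 1+1+4+4+2+7 = 19
5–6–9–8: 1+4+7 = 12
5–0–9–8: 6+2+7 = 15
Cheapest is 5–6–9–8 at 12 kPa.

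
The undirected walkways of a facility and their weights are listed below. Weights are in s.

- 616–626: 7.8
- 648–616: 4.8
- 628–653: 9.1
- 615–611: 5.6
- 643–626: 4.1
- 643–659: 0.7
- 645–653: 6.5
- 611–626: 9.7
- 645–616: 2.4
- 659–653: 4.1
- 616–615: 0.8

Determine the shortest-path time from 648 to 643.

16.7 s

Running Dijkstra from 648:
648: 0
616: 4.8  (via 648)
615: 5.6  (via 616)
645: 7.2  (via 616)
611: 11.2  (via 615)
626: 12.6  (via 616)
653: 13.7  (via 645)
643: 16.7  (via 626)
Shortest route: 648 → 616 → 626 → 643 = 16.7 s.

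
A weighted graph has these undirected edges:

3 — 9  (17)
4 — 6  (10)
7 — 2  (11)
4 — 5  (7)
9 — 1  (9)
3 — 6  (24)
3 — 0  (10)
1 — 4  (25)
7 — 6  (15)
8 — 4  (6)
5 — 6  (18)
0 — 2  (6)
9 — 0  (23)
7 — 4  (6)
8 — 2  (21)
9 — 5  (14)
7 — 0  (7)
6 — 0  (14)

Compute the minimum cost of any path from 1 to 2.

Candidate routes:
1 - 9 - 3 - 0 - 2: 9+17+10+6 = 42
1 - 9 - 0 - 2: 9+23+6 = 38
Cheapest is 1 - 9 - 0 - 2 at 38.

38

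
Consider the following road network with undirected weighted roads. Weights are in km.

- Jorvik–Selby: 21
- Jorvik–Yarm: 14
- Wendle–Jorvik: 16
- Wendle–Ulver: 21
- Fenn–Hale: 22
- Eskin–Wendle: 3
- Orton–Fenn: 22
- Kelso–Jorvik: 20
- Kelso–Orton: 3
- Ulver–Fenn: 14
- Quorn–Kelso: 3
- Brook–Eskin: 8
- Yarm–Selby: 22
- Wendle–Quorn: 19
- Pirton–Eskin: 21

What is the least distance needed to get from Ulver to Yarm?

Compare a few routes:
Ulver → Fenn → Orton → Kelso → Jorvik → Yarm: 14+22+3+20+14 = 73
Ulver → Wendle → Jorvik → Yarm: 21+16+14 = 51
The minimum is 51 km via Ulver → Wendle → Jorvik → Yarm.

51 km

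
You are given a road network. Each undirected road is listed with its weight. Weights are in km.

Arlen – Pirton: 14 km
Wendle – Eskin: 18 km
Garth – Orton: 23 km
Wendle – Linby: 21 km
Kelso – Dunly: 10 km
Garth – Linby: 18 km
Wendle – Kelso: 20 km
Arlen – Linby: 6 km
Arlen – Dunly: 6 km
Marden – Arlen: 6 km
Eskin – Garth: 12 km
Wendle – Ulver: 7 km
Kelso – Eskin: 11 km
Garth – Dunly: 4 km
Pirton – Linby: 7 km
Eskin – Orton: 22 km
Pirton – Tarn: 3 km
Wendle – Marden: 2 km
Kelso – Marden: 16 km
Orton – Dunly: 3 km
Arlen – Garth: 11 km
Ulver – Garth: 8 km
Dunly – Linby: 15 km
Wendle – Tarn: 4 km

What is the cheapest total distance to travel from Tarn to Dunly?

Shortest distances from Tarn:
Tarn: 0
Pirton: 3  (via Tarn)
Wendle: 4  (via Tarn)
Marden: 6  (via Wendle)
Linby: 10  (via Pirton)
Ulver: 11  (via Wendle)
Arlen: 12  (via Marden)
Dunly: 18  (via Arlen)
Shortest route: Tarn–Wendle–Marden–Arlen–Dunly = 18 km.

18 km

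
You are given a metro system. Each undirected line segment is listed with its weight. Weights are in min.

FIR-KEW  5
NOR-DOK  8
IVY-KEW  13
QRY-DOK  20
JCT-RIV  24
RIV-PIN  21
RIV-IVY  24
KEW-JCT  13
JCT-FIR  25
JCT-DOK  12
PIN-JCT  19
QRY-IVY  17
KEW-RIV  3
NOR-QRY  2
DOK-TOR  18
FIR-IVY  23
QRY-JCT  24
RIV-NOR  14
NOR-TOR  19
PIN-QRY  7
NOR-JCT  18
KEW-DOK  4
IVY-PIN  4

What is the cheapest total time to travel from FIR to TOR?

Enumerating some paths:
FIR - KEW - DOK - TOR: 5+4+18 = 27
FIR - KEW - DOK - NOR - TOR: 5+4+8+19 = 36
The minimum is 27 min via FIR - KEW - DOK - TOR.

27 min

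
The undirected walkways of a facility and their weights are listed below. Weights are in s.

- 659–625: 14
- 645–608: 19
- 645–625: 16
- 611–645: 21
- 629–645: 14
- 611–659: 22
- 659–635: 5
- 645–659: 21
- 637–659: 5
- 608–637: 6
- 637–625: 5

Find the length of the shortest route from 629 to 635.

Running Dijkstra from 629:
629: 0
645: 14  (via 629)
625: 30  (via 645)
608: 33  (via 645)
611: 35  (via 645)
659: 35  (via 645)
637: 35  (via 625)
635: 40  (via 659)
Shortest route: 629–645–659–635 = 40 s.

40 s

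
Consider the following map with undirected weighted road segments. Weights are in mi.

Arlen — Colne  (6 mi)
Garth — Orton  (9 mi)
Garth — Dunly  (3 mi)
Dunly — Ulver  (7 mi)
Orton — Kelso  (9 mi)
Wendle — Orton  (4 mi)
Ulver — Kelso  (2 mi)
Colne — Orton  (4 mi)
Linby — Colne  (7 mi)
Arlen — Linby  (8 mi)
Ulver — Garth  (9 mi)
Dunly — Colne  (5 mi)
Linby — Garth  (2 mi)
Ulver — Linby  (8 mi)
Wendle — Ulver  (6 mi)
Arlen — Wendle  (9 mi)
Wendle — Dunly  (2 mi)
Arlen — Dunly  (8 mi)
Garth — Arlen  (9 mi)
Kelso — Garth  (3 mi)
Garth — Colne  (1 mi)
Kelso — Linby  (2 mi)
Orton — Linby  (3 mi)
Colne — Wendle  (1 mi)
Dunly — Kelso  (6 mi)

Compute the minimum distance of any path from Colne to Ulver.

Shortest distances from Colne:
Colne: 0
Garth: 1  (via Colne)
Wendle: 1  (via Colne)
Dunly: 3  (via Wendle)
Linby: 3  (via Garth)
Orton: 4  (via Colne)
Kelso: 4  (via Garth)
Ulver: 6  (via Kelso)
Shortest route: Colne–Garth–Kelso–Ulver = 6 mi.

6 mi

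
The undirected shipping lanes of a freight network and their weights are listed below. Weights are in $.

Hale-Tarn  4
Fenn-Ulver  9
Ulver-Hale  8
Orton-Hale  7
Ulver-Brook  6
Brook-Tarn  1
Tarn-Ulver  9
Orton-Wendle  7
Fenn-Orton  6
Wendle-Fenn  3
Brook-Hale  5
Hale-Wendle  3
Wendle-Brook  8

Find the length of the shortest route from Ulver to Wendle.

Settle nodes by increasing distance from Ulver:
Ulver: 0
Brook: 6  (via Ulver)
Tarn: 7  (via Brook)
Hale: 8  (via Ulver)
Fenn: 9  (via Ulver)
Wendle: 11  (via Hale)
Shortest route: Ulver → Hale → Wendle = $11.

$11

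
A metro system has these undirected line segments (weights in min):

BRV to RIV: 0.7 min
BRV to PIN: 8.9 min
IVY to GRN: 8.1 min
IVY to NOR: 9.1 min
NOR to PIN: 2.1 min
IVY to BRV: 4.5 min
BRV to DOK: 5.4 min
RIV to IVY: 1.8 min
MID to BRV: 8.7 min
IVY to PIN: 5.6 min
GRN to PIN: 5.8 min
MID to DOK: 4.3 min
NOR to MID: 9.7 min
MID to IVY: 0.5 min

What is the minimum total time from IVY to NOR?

Shortest distances from IVY:
IVY: 0
MID: 0.5  (via IVY)
RIV: 1.8  (via IVY)
BRV: 2.5  (via RIV)
DOK: 4.8  (via MID)
PIN: 5.6  (via IVY)
NOR: 7.7  (via PIN)
Shortest route: IVY–PIN–NOR = 7.7 min.

7.7 min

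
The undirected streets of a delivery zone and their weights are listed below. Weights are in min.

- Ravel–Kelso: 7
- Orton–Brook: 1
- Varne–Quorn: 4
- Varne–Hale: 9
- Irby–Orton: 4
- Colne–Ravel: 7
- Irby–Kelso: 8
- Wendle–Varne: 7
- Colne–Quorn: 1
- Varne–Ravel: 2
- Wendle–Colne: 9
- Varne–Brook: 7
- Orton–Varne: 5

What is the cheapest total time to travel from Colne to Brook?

Candidate routes:
Colne → Quorn → Varne → Orton → Brook: 1+4+5+1 = 11
Colne → Quorn → Varne → Brook: 1+4+7 = 12
The minimum is 11 min via Colne → Quorn → Varne → Orton → Brook.

11 min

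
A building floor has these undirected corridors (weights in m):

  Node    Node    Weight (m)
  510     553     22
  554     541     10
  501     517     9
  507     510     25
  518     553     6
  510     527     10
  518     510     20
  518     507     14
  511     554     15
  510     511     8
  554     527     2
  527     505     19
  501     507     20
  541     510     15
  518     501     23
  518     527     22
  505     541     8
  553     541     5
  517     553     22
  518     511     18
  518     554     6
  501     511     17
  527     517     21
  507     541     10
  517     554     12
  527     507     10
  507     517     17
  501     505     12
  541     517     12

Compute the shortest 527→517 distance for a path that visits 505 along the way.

39 m

Shortest 527→505: 527 → 505 = 19
Best 505 to 517: 505 → 541 → 517 costing 20
Total via 505: 19 + 20 = 39 m.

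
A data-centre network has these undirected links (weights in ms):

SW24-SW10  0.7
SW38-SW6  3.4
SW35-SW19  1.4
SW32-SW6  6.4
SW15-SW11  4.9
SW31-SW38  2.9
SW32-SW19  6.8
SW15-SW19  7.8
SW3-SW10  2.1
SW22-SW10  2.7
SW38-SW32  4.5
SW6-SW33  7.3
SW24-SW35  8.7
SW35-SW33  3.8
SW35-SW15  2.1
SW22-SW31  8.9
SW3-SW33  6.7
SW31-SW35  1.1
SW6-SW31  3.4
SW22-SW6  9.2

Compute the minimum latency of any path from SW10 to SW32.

Shortest distances from SW10:
SW10: 0
SW24: 0.7  (via SW10)
SW3: 2.1  (via SW10)
SW22: 2.7  (via SW10)
SW33: 8.8  (via SW3)
SW35: 9.4  (via SW24)
SW31: 10.5  (via SW35)
SW19: 10.8  (via SW35)
SW15: 11.5  (via SW35)
SW6: 11.9  (via SW22)
SW38: 13.4  (via SW31)
SW11: 16.4  (via SW15)
SW32: 17.6  (via SW19)
Shortest route: SW10 → SW24 → SW35 → SW19 → SW32 = 17.6 ms.

17.6 ms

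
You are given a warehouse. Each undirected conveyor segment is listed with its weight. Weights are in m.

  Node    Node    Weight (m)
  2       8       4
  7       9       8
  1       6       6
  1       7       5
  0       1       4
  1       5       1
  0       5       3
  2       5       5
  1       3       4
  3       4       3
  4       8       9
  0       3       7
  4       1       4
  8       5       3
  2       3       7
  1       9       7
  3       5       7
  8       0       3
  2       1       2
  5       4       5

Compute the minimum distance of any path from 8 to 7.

Shortest distances from 8:
8: 0
0: 3  (via 8)
5: 3  (via 8)
1: 4  (via 5)
2: 4  (via 8)
3: 8  (via 1)
4: 8  (via 5)
7: 9  (via 1)
Shortest route: 8 → 5 → 1 → 7 = 9 m.

9 m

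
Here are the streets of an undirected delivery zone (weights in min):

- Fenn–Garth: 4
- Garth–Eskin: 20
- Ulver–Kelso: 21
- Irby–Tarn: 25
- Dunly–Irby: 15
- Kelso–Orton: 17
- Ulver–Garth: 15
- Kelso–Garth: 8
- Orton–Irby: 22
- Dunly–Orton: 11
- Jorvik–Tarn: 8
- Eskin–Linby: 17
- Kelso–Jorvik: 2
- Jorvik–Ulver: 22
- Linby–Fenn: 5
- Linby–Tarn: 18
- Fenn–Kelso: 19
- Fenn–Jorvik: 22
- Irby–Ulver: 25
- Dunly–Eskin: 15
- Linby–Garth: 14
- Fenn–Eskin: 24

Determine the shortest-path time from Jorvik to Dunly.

30 min

Running Dijkstra from Jorvik:
Jorvik: 0
Kelso: 2  (via Jorvik)
Tarn: 8  (via Jorvik)
Garth: 10  (via Kelso)
Fenn: 14  (via Garth)
Linby: 19  (via Fenn)
Orton: 19  (via Kelso)
Ulver: 22  (via Jorvik)
Dunly: 30  (via Orton)
Shortest route: Jorvik–Kelso–Orton–Dunly = 30 min.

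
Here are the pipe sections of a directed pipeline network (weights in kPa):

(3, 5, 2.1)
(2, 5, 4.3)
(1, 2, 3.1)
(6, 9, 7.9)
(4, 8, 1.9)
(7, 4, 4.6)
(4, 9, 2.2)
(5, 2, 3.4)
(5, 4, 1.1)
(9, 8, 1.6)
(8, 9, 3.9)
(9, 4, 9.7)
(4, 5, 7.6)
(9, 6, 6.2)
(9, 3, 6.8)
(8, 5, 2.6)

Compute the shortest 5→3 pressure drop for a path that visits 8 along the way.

Shortest 5→8: 5 → 4 → 8 = 3
Shortest 8→3: 8 → 9 → 3 = 10.7
Total via 8: 3 + 10.7 = 13.7 kPa.

13.7 kPa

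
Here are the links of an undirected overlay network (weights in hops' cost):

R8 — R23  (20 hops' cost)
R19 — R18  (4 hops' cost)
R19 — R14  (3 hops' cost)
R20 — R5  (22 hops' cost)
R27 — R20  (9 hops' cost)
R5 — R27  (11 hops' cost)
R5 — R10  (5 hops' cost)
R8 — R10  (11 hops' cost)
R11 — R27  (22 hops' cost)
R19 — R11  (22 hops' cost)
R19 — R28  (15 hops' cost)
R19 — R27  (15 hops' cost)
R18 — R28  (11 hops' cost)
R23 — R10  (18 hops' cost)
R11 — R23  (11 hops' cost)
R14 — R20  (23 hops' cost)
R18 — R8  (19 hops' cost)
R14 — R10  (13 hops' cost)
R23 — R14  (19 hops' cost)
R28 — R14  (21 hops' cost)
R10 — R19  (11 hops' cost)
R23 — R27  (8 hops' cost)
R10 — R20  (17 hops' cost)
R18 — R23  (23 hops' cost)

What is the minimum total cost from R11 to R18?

Running Dijkstra from R11:
R11: 0
R23: 11  (via R11)
R27: 19  (via R23)
R19: 22  (via R11)
R14: 25  (via R19)
R18: 26  (via R19)
Shortest route: R11–R19–R18 = 26 hops' cost.

26 hops' cost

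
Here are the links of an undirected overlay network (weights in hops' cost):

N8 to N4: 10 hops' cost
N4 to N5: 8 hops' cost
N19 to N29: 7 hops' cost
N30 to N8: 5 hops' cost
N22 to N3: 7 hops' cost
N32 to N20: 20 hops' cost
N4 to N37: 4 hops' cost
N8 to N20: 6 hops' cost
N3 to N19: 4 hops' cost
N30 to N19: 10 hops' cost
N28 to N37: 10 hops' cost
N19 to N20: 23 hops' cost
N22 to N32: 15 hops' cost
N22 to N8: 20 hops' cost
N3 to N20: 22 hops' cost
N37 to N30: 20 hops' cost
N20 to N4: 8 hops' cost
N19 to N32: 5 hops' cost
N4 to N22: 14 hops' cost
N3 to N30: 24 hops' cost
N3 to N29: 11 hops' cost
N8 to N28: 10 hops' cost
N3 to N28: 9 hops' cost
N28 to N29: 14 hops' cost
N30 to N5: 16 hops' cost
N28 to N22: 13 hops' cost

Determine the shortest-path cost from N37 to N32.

Compare a few routes:
N37 - N4 - N22 - N32: 4+14+15 = 33
N37 - N28 - N3 - N19 - N32: 10+9+4+5 = 28
N37 - N4 - N20 - N32: 4+8+20 = 32
Cheapest is N37 - N28 - N3 - N19 - N32 at 28 hops' cost.

28 hops' cost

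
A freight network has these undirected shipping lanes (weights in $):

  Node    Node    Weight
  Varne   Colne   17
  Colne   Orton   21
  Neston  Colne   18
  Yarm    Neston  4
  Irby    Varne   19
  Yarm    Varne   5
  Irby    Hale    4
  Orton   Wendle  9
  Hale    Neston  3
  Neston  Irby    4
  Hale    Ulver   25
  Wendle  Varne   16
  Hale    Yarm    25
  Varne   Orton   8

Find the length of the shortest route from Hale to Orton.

$20

Enumerating some paths:
Hale → Irby → Neston → Yarm → Varne → Orton: 4+4+4+5+8 = 25
Hale → Irby → Varne → Orton: 4+19+8 = 31
Hale → Neston → Yarm → Varne → Orton: 3+4+5+8 = 20
Cheapest is Hale → Neston → Yarm → Varne → Orton at $20.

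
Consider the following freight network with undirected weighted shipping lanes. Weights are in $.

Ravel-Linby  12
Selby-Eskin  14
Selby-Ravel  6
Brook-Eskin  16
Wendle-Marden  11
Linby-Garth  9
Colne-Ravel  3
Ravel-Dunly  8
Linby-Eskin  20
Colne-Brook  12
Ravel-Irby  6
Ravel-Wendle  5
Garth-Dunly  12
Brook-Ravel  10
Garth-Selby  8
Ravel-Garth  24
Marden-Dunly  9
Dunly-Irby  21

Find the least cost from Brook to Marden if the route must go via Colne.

Best Brook to Colne: Brook–Colne costing 12
Shortest Colne→Marden: Colne–Ravel–Wendle–Marden = 19
Total via Colne: 12 + 19 = $31.

$31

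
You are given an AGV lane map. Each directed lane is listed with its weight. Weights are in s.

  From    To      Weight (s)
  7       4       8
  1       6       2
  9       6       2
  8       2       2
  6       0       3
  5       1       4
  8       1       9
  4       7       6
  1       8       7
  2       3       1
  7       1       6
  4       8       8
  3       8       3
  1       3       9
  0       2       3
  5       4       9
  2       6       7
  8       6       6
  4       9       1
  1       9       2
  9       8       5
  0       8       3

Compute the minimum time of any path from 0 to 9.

14 s

Candidate routes:
0 → 8 → 1 → 9: 3+9+2 = 14
0 → 2 → 3 → 8 → 1 → 9: 3+1+3+9+2 = 18
The minimum is 14 s via 0 → 8 → 1 → 9.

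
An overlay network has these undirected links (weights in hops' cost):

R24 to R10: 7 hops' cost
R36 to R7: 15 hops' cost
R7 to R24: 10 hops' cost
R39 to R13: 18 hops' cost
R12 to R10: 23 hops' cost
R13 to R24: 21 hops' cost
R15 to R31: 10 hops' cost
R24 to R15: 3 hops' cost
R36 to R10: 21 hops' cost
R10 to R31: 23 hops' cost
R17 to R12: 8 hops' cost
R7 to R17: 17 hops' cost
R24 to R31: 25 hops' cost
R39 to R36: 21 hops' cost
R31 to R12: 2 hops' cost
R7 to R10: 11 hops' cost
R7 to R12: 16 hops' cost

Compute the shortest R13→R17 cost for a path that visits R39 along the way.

Shortest R13→R39: R13–R39 = 18
Shortest R39→R17: R39–R36–R7–R17 = 53
Total via R39: 18 + 53 = 71 hops' cost.

71 hops' cost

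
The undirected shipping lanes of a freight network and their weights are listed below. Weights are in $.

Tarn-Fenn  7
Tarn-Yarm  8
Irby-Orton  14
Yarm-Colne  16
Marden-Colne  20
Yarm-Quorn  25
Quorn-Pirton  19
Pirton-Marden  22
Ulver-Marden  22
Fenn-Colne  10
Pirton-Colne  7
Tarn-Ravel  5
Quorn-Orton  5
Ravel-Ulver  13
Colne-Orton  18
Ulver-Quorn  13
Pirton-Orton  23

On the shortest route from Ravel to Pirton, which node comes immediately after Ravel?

Compare a few routes:
Ravel–Tarn–Yarm–Colne–Pirton: 5+8+16+7 = 36
Ravel–Tarn–Fenn–Colne–Pirton: 5+7+10+7 = 29
Ravel–Ulver–Quorn–Orton–Pirton: 13+13+5+23 = 54
Ravel–Ulver–Quorn–Pirton: 13+13+19 = 45
The minimum is $29 via Ravel–Tarn–Fenn–Colne–Pirton.
So from Ravel the first move is to Tarn.

Tarn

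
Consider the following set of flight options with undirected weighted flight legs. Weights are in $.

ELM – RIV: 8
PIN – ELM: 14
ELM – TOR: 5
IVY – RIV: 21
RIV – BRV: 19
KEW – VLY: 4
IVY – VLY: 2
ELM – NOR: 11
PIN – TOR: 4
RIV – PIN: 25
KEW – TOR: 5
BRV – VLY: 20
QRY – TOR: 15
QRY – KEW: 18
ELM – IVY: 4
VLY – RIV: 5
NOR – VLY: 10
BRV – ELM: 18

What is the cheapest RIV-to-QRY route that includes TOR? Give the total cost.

Best RIV to TOR: RIV → ELM → TOR costing 13
Shortest TOR→QRY: TOR → QRY = 15
Total via TOR: 13 + 15 = $28.

$28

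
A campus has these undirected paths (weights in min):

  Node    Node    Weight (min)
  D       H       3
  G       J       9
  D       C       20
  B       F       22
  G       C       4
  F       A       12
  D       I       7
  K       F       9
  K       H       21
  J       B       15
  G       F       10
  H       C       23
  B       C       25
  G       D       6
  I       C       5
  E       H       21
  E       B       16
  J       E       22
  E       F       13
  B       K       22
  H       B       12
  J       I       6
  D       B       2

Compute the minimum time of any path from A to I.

Running Dijkstra from A:
A: 0
F: 12  (via A)
K: 21  (via F)
G: 22  (via F)
E: 25  (via F)
C: 26  (via G)
D: 28  (via G)
B: 30  (via D)
H: 31  (via D)
I: 31  (via C)
Shortest route: A–F–G–C–I = 31 min.

31 min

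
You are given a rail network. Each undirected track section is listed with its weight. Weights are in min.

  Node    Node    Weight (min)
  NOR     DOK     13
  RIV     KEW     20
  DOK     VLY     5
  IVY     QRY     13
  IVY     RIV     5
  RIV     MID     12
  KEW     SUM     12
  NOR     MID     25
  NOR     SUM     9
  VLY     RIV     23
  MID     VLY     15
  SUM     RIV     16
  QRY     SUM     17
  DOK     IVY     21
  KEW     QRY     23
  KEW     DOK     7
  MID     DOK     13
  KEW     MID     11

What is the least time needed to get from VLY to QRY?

35 min

Running Dijkstra from VLY:
VLY: 0
DOK: 5  (via VLY)
KEW: 12  (via DOK)
MID: 15  (via VLY)
NOR: 18  (via DOK)
RIV: 23  (via VLY)
SUM: 24  (via KEW)
IVY: 26  (via DOK)
QRY: 35  (via KEW)
Shortest route: VLY–DOK–KEW–QRY = 35 min.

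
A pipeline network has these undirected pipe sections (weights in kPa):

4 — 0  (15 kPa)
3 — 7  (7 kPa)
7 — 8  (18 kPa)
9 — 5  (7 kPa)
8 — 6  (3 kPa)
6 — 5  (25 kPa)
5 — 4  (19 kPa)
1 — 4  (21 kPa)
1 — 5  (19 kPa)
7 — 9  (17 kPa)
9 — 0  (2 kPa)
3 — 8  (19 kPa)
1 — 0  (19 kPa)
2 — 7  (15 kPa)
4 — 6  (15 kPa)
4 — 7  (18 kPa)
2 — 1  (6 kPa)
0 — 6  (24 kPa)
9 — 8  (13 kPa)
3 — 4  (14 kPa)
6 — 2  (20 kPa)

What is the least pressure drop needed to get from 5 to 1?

19 kPa

Compare a few routes:
5 → 1: 19 = 19
5 → 9 → 0 → 1: 7+2+19 = 28
The minimum is 19 kPa via 5 → 1.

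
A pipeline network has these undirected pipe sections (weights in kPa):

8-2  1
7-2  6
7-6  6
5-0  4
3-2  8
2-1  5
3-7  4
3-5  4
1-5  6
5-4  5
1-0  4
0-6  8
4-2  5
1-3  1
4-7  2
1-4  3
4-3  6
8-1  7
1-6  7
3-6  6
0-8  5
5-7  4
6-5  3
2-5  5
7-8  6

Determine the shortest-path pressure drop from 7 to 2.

Running Dijkstra from 7:
7: 0
4: 2  (via 7)
3: 4  (via 7)
5: 4  (via 7)
1: 5  (via 4)
2: 6  (via 7)
Shortest route: 7–2 = 6 kPa.

6 kPa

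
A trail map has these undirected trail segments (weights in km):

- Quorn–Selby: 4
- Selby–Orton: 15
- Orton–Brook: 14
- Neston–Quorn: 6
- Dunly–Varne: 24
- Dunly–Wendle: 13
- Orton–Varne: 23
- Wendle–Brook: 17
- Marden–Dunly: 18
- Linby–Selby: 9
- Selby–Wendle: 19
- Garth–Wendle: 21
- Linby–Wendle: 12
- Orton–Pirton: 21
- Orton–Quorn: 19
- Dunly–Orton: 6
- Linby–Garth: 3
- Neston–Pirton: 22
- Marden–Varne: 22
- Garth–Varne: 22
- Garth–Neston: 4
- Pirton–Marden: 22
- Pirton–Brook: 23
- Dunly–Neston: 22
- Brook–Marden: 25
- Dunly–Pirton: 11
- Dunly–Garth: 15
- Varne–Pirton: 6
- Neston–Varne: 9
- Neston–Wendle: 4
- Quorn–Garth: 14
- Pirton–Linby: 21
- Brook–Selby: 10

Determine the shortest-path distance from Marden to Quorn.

Candidate routes:
Marden - Brook - Selby - Quorn: 25+10+4 = 39
Marden - Varne - Neston - Quorn: 22+9+6 = 37
Marden - Dunly - Wendle - Neston - Quorn: 18+13+4+6 = 41
Cheapest is Marden - Varne - Neston - Quorn at 37 km.

37 km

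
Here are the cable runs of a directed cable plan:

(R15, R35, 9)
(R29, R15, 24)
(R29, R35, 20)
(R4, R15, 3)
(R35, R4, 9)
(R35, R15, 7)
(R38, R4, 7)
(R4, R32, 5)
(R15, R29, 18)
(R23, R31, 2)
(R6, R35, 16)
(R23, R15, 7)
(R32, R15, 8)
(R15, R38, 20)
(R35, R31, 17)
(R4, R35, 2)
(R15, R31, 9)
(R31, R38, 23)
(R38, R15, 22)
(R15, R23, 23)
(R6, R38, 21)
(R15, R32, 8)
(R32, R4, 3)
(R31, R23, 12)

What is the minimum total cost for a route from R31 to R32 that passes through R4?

35

Shortest R31→R4: R31–R38–R4 = 30
Shortest R4→R32: R4–R32 = 5
Total via R4: 30 + 5 = 35.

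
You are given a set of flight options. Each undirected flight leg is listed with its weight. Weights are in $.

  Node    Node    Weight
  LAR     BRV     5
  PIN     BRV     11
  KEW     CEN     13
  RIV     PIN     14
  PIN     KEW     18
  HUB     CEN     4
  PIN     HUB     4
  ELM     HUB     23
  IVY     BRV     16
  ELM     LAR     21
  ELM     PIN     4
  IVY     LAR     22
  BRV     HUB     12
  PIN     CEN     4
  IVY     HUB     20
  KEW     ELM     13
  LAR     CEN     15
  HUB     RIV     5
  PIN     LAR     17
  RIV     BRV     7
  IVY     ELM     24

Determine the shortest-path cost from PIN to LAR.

Candidate routes:
PIN–CEN–LAR: 4+15 = 19
PIN–BRV–LAR: 11+5 = 16
PIN–LAR: 17 = 17
Cheapest is PIN–BRV–LAR at $16.

$16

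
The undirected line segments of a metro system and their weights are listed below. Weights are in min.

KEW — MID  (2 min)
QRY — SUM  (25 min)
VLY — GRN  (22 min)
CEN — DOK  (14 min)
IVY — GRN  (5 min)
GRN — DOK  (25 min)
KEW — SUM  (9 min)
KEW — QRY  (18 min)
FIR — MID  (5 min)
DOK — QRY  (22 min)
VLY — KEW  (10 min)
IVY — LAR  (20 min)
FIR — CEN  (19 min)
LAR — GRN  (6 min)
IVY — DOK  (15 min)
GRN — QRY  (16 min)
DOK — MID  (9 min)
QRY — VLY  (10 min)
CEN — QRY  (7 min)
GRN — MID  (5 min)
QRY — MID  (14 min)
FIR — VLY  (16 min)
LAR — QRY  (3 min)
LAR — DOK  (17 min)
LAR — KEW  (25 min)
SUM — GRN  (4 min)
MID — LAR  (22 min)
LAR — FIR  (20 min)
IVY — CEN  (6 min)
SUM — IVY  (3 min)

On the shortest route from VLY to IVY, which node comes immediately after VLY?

KEW

Candidate routes:
VLY–QRY–LAR–GRN–IVY: 10+3+6+5 = 24
VLY–QRY–CEN–IVY: 10+7+6 = 23
VLY–KEW–MID–GRN–IVY: 10+2+5+5 = 22
VLY–KEW–MID–GRN–SUM–IVY: 10+2+5+4+3 = 24
The minimum is 22 min via VLY–KEW–MID–GRN–IVY.
So from VLY the first move is to KEW.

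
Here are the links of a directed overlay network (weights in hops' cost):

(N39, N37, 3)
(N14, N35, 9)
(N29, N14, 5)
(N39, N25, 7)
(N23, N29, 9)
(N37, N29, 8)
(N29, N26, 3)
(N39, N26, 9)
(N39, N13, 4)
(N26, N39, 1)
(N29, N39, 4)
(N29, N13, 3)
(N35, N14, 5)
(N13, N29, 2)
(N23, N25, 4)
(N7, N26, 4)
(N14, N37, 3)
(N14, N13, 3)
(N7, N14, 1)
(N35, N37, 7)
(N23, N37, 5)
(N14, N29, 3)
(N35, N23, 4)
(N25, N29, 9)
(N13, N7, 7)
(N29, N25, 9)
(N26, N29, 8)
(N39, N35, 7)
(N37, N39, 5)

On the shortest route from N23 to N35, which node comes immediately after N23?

Enumerating some paths:
N23–N29–N39–N35: 9+4+7 = 20
N23–N37–N39–N35: 5+5+7 = 17
N23–N29–N26–N39–N35: 9+3+1+7 = 20
Cheapest is N23–N37–N39–N35 at 17 hops' cost.
So from N23 the first move is to N37.

N37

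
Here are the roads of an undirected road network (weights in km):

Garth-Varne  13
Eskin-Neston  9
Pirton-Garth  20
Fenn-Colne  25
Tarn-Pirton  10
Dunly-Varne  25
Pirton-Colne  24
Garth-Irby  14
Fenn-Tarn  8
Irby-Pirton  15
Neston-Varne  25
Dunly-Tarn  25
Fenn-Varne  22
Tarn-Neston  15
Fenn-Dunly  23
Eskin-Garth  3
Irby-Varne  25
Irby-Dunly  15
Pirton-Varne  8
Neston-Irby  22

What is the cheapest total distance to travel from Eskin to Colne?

47 km

Compare a few routes:
Eskin - Garth - Pirton - Colne: 3+20+24 = 47
Eskin - Garth - Varne - Pirton - Colne: 3+13+8+24 = 48
The minimum is 47 km via Eskin - Garth - Pirton - Colne.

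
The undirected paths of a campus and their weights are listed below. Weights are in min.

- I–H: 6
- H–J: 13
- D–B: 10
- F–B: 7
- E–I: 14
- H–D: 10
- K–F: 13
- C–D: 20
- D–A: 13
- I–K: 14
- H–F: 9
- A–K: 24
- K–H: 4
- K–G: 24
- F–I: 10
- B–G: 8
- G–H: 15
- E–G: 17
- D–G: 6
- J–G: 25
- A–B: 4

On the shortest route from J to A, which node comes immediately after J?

Candidate routes:
J → H → F → B → A: 13+9+7+4 = 33
J → H → D → A: 13+10+13 = 36
J → G → B → A: 25+8+4 = 37
The minimum is 33 min via J → H → F → B → A.
So from J the first move is to H.

H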